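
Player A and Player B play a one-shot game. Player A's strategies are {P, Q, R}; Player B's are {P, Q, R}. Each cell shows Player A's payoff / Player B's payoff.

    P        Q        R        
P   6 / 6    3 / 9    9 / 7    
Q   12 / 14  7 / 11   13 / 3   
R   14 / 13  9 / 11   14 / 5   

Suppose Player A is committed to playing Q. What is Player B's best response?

P

With Player A fixed at Q, Player B's payoffs are: P → 14, Q → 11, R → 3.
The maximum is 14, achieved by P.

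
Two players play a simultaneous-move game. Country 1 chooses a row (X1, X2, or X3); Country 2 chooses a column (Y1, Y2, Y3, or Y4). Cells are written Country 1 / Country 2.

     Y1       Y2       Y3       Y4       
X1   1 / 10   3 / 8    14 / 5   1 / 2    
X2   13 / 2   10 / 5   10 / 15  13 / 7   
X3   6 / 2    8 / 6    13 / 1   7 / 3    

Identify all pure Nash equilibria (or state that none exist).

Check mutual best responses: a cell is a NE iff neither player can gain by unilaterally deviating.
Country 1's best responses — vs Y1: X2 (payoff 13); vs Y2: X2 (payoff 10); vs Y3: X1 (payoff 14); vs Y4: X2 (payoff 13).
Country 2's best responses — vs X1: Y1 (payoff 10); vs X2: Y3 (payoff 15); vs X3: Y2 (payoff 6).
No cell has both players best-responding. For instance, Country 1's best reply to Y3 is X1, but against X1 Country 2 prefers Y1 over Y3.

None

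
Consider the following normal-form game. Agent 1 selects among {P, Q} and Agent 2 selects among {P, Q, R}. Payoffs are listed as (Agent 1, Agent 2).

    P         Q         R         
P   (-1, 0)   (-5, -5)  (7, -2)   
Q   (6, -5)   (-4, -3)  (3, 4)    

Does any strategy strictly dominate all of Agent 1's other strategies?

No strictly dominant strategy

Check whether one of Agent 1's strategies beats all alternatives regardless of what the opponent does.
P is not dominant: against P, Q gives 6 > -1.
Q is not dominant: against R, P gives 7 > 3.
No single strategy is best against every opponent action.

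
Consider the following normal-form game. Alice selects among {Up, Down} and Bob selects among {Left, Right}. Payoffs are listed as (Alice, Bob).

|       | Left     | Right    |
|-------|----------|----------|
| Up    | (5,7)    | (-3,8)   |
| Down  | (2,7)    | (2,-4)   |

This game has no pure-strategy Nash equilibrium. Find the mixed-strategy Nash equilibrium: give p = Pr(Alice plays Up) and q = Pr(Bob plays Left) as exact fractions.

p = 11/12, q = 5/8

In a mixed NE each player is indifferent between their pure strategies, so the opponent's mix sets the indifference.
Bob indifferent between Left and Right: p·7 + (1−p)·7 = p·8 + (1−p)·(-4) ⟹ 7 + 0p = (-4) + 12p ⟹ p = 11/12.
Alice indifferent between Up and Down: q·5 + (1−q)·(-3) = q·2 + (1−q)·2 ⟹ (-3) + 8q = 2 + 0q ⟹ q = 5/8.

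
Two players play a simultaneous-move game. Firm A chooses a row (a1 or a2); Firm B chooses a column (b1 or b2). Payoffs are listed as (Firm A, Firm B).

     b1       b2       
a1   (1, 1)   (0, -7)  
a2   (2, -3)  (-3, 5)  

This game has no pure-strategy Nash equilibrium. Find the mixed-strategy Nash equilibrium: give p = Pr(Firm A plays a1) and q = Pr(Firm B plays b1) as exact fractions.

Each player's mixing probability is pinned down by making the *other* player indifferent.
Firm B indifferent between b1 and b2: p·1 + (1−p)·(-3) = p·(-7) + (1−p)·5 ⟹ (-3) + 4p = 5 + (-12)p ⟹ p = 1/2.
Firm A indifferent between a1 and a2: q·1 + (1−q)·0 = q·2 + (1−q)·(-3) ⟹ 0 + 1q = (-3) + 5q ⟹ q = 3/4.

p = 1/2, q = 3/4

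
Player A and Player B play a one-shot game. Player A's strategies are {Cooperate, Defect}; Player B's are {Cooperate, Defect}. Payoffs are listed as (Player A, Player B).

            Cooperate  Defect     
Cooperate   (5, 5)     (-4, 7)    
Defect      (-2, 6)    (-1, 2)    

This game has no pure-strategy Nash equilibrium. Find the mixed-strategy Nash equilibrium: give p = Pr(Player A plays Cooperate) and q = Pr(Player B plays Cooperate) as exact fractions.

Each player's mixing probability is pinned down by making the *other* player indifferent.
Player B indifferent between Cooperate and Defect: p·5 + (1−p)·6 = p·7 + (1−p)·2 ⟹ 6 + (-1)p = 2 + 5p ⟹ p = 2/3.
Player A indifferent between Cooperate and Defect: q·5 + (1−q)·(-4) = q·(-2) + (1−q)·(-1) ⟹ (-4) + 9q = (-1) + (-1)q ⟹ q = 3/10.

p = 2/3, q = 3/10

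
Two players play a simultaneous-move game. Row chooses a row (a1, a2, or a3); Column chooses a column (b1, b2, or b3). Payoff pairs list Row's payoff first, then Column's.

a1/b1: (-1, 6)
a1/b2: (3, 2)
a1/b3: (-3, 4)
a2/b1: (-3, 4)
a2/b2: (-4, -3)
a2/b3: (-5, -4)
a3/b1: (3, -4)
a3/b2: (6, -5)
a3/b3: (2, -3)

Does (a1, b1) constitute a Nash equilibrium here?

No

Holding Column at b1: Row gets -1 from a1 but could get 3 by switching to a3. Row has a profitable deviation.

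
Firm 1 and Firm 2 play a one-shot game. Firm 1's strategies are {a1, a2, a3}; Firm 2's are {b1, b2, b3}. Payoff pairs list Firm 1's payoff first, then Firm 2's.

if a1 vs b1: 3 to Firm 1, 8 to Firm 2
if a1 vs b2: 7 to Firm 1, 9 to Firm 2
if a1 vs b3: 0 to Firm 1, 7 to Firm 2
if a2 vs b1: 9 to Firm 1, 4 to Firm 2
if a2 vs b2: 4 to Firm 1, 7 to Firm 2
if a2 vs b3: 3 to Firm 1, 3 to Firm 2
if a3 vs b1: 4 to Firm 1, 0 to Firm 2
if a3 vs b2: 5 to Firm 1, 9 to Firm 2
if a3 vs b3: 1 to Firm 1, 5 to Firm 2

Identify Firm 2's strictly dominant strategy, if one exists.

A strategy is strictly dominant if it gives Firm 2 a strictly higher payoff than every other strategy, against every choice by the opponent.
b2 strictly dominates: vs a1: 9 > each of {8, 7}; vs a2: 7 > each of {4, 3}; vs a3: 9 > each of {0, 5}.

b2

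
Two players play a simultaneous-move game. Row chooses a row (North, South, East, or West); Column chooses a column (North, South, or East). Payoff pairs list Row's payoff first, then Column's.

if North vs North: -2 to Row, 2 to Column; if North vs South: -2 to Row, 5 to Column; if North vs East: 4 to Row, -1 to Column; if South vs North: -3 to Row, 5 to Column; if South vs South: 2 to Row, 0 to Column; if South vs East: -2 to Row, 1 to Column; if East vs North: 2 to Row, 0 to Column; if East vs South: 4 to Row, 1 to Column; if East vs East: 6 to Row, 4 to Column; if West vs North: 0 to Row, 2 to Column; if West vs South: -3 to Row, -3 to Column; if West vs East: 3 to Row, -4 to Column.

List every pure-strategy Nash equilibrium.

(East, East)

Check mutual best responses: a cell is a NE iff neither player can gain by unilaterally deviating.
Row's best responses — vs North: East (payoff 2); vs South: East (payoff 4); vs East: East (payoff 6).
Column's best responses — vs North: South (payoff 5); vs South: North (payoff 5); vs East: East (payoff 4); vs West: North (payoff 2).
The only mutual best response is (East, East); neither player gains by switching there.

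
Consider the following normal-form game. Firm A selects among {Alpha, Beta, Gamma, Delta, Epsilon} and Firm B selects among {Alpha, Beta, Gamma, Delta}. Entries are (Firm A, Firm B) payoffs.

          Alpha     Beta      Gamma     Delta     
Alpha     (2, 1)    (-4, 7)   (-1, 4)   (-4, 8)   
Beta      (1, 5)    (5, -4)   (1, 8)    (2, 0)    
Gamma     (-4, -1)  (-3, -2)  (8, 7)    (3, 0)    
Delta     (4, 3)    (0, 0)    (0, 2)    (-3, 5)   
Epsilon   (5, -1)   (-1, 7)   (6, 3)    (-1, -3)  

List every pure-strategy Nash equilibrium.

(Gamma, Gamma)

Find each player's best response to every opponent strategy; NE are the intersections.
Firm A's best responses — vs Alpha: Epsilon (payoff 5); vs Beta: Beta (payoff 5); vs Gamma: Gamma (payoff 8); vs Delta: Gamma (payoff 3).
Firm B's best responses — vs Alpha: Delta (payoff 8); vs Beta: Gamma (payoff 8); vs Gamma: Gamma (payoff 7); vs Delta: Delta (payoff 5); vs Epsilon: Beta (payoff 7).
The only mutual best response is (Gamma, Gamma); neither player gains by switching there.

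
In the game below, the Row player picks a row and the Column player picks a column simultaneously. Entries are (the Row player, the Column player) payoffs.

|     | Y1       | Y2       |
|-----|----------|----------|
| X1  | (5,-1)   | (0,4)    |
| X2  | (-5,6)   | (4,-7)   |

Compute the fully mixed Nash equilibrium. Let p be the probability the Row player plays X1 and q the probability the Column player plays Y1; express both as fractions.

p = 13/18, q = 2/7

Each player's mixing probability is pinned down by making the *other* player indifferent.
The Column player indifferent between Y1 and Y2: p·(-1) + (1−p)·6 = p·4 + (1−p)·(-7) ⟹ 6 + (-7)p = (-7) + 11p ⟹ p = 13/18.
The Row player indifferent between X1 and X2: q·5 + (1−q)·0 = q·(-5) + (1−q)·4 ⟹ 0 + 5q = 4 + (-9)q ⟹ q = 2/7.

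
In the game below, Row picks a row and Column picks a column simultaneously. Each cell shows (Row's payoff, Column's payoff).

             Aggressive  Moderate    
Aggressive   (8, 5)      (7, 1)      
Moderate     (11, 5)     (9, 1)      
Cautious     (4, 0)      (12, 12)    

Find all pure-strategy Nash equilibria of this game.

Check mutual best responses: a cell is a NE iff neither player can gain by unilaterally deviating.
Row's best responses — vs Aggressive: Moderate (payoff 11); vs Moderate: Cautious (payoff 12).
Column's best responses — vs Aggressive: Aggressive (payoff 5); vs Moderate: Aggressive (payoff 5); vs Cautious: Moderate (payoff 12).
Mutual best responses occur at (Moderate, Aggressive) and (Cautious, Moderate); at each, neither player gains by switching.

(Moderate, Aggressive) and (Cautious, Moderate)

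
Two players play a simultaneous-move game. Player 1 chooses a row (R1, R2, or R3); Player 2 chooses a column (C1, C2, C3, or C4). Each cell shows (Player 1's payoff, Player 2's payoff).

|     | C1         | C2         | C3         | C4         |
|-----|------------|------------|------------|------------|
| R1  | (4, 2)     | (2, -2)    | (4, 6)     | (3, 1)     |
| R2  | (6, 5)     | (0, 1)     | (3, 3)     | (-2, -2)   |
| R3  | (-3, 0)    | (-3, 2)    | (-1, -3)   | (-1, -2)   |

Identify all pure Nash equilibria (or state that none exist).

Check mutual best responses: a cell is a NE iff neither player can gain by unilaterally deviating.
Player 1's best responses — vs C1: R2 (payoff 6); vs C2: R1 (payoff 2); vs C3: R1 (payoff 4); vs C4: R1 (payoff 3).
Player 2's best responses — vs R1: C3 (payoff 6); vs R2: C1 (payoff 5); vs R3: C2 (payoff 2).
Mutual best responses occur at (R1, C3) and (R2, C1); at each, neither player gains by switching.

(R1, C3) and (R2, C1)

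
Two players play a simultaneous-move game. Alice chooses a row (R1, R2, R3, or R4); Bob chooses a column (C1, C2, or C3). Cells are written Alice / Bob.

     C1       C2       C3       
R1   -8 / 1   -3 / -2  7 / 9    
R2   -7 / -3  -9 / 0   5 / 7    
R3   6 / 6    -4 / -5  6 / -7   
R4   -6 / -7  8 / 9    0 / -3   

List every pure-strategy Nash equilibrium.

(R1, C3), (R3, C1), and (R4, C2)

Find each player's best response to every opponent strategy; NE are the intersections.
Alice's best responses — vs C1: R3 (payoff 6); vs C2: R4 (payoff 8); vs C3: R1 (payoff 7).
Bob's best responses — vs R1: C3 (payoff 9); vs R2: C3 (payoff 7); vs R3: C1 (payoff 6); vs R4: C2 (payoff 9).
Mutual best responses occur at (R1, C3), (R3, C1), and (R4, C2); at each, neither player gains by switching.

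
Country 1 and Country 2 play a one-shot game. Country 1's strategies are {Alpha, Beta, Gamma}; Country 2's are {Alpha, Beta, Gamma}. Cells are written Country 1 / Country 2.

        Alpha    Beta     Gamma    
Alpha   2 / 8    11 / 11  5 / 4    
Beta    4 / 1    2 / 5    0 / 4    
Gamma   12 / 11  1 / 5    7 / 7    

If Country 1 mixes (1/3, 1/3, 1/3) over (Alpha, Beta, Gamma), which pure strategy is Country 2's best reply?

Beta

Compute Country 2's expected payoff from each pure strategy against the given mix.
Alpha: (1/3)·8 + (1/3)·1 + (1/3)·11 = 20/3
Beta: (1/3)·11 + (1/3)·5 + (1/3)·5 = 7
Gamma: (1/3)·4 + (1/3)·4 + (1/3)·7 = 5
Highest expected payoff is 7, from Beta.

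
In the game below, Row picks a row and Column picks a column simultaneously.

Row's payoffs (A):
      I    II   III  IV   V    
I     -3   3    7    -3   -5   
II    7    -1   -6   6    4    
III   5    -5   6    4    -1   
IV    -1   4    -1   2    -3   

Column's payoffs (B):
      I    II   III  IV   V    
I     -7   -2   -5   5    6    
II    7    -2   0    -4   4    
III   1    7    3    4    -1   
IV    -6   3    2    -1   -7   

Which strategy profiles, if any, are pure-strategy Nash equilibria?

(II, I) and (IV, II)

Find each player's best response to every opponent strategy; NE are the intersections.
Row's best responses — vs I: II (payoff 7); vs II: IV (payoff 4); vs III: I (payoff 7); vs IV: II (payoff 6); vs V: II (payoff 4).
Column's best responses — vs I: V (payoff 6); vs II: I (payoff 7); vs III: II (payoff 7); vs IV: II (payoff 3).
Mutual best responses occur at (II, I) and (IV, II); at each, neither player gains by switching.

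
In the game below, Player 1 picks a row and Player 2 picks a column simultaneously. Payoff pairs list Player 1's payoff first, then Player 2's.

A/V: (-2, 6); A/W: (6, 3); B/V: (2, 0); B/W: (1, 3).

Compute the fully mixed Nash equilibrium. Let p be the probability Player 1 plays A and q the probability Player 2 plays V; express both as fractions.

p = 1/2, q = 5/9

In a mixed NE each player is indifferent between their pure strategies, so the opponent's mix sets the indifference.
Player 2 indifferent between V and W: p·6 + (1−p)·0 = p·3 + (1−p)·3 ⟹ 0 + 6p = 3 + 0p ⟹ p = 1/2.
Player 1 indifferent between A and B: q·(-2) + (1−q)·6 = q·2 + (1−q)·1 ⟹ 6 + (-8)q = 1 + 1q ⟹ q = 5/9.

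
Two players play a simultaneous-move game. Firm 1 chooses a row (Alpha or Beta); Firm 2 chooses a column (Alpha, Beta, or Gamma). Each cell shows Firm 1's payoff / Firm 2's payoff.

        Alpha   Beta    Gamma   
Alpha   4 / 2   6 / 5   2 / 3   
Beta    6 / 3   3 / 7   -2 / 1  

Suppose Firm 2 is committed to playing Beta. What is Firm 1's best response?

With Firm 2 fixed at Beta, Firm 1's payoffs are: Alpha → 6, Beta → 3.
The maximum is 6, achieved by Alpha.

Alpha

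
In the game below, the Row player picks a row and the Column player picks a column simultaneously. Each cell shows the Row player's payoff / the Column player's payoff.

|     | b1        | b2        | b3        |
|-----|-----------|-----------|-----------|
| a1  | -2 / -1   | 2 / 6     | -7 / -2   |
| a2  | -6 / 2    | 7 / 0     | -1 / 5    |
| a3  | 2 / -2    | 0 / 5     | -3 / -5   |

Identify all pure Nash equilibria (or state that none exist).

(a2, b3)

Check mutual best responses: a cell is a NE iff neither player can gain by unilaterally deviating.
The Row player's best responses — vs b1: a3 (payoff 2); vs b2: a2 (payoff 7); vs b3: a2 (payoff -1).
The Column player's best responses — vs a1: b2 (payoff 6); vs a2: b3 (payoff 5); vs a3: b2 (payoff 5).
The only mutual best response is (a2, b3); neither player gains by switching there.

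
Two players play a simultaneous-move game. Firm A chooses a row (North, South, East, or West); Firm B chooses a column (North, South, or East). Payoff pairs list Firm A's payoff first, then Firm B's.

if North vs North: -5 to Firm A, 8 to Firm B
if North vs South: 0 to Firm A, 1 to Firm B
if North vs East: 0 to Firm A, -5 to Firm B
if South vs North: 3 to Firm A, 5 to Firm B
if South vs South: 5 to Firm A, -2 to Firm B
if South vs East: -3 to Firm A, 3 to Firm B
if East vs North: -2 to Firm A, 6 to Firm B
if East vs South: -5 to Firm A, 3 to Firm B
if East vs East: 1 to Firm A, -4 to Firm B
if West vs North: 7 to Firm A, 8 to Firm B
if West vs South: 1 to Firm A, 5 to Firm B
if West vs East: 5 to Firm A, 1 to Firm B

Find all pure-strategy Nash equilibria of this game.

(West, North)

Check mutual best responses: a cell is a NE iff neither player can gain by unilaterally deviating.
Firm A's best responses — vs North: West (payoff 7); vs South: South (payoff 5); vs East: West (payoff 5).
Firm B's best responses — vs North: North (payoff 8); vs South: North (payoff 5); vs East: North (payoff 6); vs West: North (payoff 8).
The only mutual best response is (West, North); neither player gains by switching there.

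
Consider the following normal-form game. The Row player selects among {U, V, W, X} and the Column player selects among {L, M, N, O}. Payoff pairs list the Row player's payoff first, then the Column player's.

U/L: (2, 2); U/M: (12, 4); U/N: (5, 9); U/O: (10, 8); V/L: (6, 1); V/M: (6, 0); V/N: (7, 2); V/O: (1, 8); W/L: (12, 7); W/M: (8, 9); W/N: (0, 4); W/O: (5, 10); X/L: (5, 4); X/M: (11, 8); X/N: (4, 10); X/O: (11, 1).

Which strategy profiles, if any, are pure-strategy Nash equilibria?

A profile is a Nash equilibrium when each player is best-responding to the other.
The Row player's best responses — vs L: W (payoff 12); vs M: U (payoff 12); vs N: V (payoff 7); vs O: X (payoff 11).
The Column player's best responses — vs U: N (payoff 9); vs V: O (payoff 8); vs W: O (payoff 10); vs X: N (payoff 10).
No cell has both players best-responding. For instance, the Row player's best reply to M is U, but against U the Column player prefers N over M.

No pure-strategy Nash equilibrium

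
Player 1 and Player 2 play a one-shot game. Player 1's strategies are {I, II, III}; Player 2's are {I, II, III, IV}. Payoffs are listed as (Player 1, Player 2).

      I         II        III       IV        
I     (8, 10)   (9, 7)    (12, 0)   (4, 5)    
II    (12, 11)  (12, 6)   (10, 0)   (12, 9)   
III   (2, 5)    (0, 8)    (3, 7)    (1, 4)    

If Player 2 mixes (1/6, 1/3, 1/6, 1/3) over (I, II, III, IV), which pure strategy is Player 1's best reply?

II

Compute Player 1's expected payoff from each pure strategy against the given mix.
I: (1/6)·8 + (1/3)·9 + (1/6)·12 + (1/3)·4 = 23/3
II: (1/6)·12 + (1/3)·12 + (1/6)·10 + (1/3)·12 = 35/3
III: (1/6)·2 + (1/3)·0 + (1/6)·3 + (1/3)·1 = 7/6
Highest expected payoff is 35/3, from II.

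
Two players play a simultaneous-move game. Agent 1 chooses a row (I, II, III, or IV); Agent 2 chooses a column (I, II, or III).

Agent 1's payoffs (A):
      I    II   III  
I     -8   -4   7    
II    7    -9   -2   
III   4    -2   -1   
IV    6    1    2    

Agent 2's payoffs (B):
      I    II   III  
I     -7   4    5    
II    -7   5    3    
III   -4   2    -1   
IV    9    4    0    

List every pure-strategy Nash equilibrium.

Check mutual best responses: a cell is a NE iff neither player can gain by unilaterally deviating.
Agent 1's best responses — vs I: II (payoff 7); vs II: IV (payoff 1); vs III: I (payoff 7).
Agent 2's best responses — vs I: III (payoff 5); vs II: II (payoff 5); vs III: II (payoff 2); vs IV: I (payoff 9).
The only mutual best response is (I, III); neither player gains by switching there.

(I, III)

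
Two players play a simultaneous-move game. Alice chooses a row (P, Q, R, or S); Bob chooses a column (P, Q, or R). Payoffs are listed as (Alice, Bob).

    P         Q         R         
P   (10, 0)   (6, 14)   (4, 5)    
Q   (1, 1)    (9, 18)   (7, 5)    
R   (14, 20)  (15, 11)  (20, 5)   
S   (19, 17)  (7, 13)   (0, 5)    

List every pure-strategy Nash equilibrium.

A profile is a Nash equilibrium when each player is best-responding to the other.
Alice's best responses — vs P: S (payoff 19); vs Q: R (payoff 15); vs R: R (payoff 20).
Bob's best responses — vs P: Q (payoff 14); vs Q: Q (payoff 18); vs R: P (payoff 20); vs S: P (payoff 17).
The only mutual best response is (S, P); neither player gains by switching there.

(S, P)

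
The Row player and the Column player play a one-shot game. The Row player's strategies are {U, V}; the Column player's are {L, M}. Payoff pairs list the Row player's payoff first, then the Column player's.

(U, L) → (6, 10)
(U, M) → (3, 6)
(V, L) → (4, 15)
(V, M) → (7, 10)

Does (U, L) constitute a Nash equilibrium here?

Yes

Holding the Column player at L: the Row player gets 6 from U, versus 4 from V. No profitable deviation for the Row player.
Holding the Row player at U: the Column player gets 10 from L, versus 6 from M. No profitable deviation for the Column player either.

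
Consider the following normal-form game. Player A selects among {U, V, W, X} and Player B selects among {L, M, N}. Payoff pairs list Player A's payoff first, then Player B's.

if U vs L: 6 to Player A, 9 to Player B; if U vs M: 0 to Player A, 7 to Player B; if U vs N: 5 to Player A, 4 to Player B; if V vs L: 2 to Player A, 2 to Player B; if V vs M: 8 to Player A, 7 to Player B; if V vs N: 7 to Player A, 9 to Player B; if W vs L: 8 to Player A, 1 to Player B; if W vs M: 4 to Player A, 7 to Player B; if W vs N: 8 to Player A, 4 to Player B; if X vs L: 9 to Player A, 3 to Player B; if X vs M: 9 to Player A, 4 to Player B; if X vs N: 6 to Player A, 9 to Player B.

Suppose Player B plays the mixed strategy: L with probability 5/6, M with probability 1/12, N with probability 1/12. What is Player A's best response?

X

Player A's best reply maximizes expected payoff against the mix.
U: (5/6)·6 + (1/12)·0 + (1/12)·5 = 65/12
V: (5/6)·2 + (1/12)·8 + (1/12)·7 = 35/12
W: (5/6)·8 + (1/12)·4 + (1/12)·8 = 23/3
X: (5/6)·9 + (1/12)·9 + (1/12)·6 = 35/4
Highest expected payoff is 35/4, from X.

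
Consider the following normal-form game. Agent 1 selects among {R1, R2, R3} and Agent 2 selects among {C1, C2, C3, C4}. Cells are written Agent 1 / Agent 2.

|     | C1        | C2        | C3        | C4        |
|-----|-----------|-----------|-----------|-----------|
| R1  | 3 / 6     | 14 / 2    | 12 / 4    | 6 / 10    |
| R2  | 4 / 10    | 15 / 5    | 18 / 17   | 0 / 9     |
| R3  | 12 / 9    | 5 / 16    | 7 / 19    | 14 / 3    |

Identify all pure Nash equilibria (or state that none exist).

A profile is a Nash equilibrium when each player is best-responding to the other.
Agent 1's best responses — vs C1: R3 (payoff 12); vs C2: R2 (payoff 15); vs C3: R2 (payoff 18); vs C4: R3 (payoff 14).
Agent 2's best responses — vs R1: C4 (payoff 10); vs R2: C3 (payoff 17); vs R3: C3 (payoff 19).
The only mutual best response is (R2, C3); neither player gains by switching there.

(R2, C3)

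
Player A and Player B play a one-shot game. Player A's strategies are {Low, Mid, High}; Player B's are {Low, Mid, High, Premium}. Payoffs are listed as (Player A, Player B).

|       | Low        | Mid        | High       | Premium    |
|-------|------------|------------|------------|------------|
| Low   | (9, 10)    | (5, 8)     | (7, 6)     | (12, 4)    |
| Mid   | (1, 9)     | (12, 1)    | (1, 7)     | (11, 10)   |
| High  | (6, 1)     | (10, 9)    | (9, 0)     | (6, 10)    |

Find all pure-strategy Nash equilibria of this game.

(Low, Low)

Find each player's best response to every opponent strategy; NE are the intersections.
Player A's best responses — vs Low: Low (payoff 9); vs Mid: Mid (payoff 12); vs High: High (payoff 9); vs Premium: Low (payoff 12).
Player B's best responses — vs Low: Low (payoff 10); vs Mid: Premium (payoff 10); vs High: Premium (payoff 10).
The only mutual best response is (Low, Low); neither player gains by switching there.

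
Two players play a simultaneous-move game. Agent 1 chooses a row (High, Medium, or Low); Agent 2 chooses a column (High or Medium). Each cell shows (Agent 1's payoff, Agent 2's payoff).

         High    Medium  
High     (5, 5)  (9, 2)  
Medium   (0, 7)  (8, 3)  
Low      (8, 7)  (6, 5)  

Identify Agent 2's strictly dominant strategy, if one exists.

High

Check whether one of Agent 2's strategies beats all alternatives regardless of what the opponent does.
High strictly dominates: vs High: 5 > 2; vs Medium: 7 > 3; vs Low: 7 > 5.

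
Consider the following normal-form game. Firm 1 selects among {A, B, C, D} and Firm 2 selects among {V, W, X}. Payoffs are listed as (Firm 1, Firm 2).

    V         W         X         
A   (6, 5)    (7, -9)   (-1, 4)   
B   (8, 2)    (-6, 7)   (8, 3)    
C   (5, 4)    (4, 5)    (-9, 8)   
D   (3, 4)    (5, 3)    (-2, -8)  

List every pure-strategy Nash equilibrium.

There is no pure-strategy Nash equilibrium

Check mutual best responses: a cell is a NE iff neither player can gain by unilaterally deviating.
Firm 1's best responses — vs V: B (payoff 8); vs W: A (payoff 7); vs X: B (payoff 8).
Firm 2's best responses — vs A: V (payoff 5); vs B: W (payoff 7); vs C: X (payoff 8); vs D: V (payoff 4).
No cell has both players best-responding. For instance, Firm 1's best reply to W is A, but against A Firm 2 prefers V over W.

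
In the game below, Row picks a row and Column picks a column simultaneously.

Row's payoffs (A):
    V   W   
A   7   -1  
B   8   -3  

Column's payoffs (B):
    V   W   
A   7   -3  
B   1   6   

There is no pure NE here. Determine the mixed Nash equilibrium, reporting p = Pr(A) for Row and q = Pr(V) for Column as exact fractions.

Each player's mixing probability is pinned down by making the *other* player indifferent.
Column indifferent between V and W: p·7 + (1−p)·1 = p·(-3) + (1−p)·6 ⟹ 1 + 6p = 6 + (-9)p ⟹ p = 1/3.
Row indifferent between A and B: q·7 + (1−q)·(-1) = q·8 + (1−q)·(-3) ⟹ (-1) + 8q = (-3) + 11q ⟹ q = 2/3.

p = 1/3, q = 2/3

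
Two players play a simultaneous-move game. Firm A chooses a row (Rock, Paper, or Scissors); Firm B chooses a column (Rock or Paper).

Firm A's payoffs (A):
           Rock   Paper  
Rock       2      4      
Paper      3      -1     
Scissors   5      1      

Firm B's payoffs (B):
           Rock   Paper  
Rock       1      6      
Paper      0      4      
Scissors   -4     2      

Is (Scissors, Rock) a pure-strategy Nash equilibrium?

No

Holding Firm B at Rock: Firm A gets 5 from Scissors, versus 2 from Rock, 3 from Paper. No profitable deviation for Firm A.
Holding Firm A at Scissors: Firm B gets -4 from Rock but could get 2 by switching to Paper. Firm B has a profitable deviation.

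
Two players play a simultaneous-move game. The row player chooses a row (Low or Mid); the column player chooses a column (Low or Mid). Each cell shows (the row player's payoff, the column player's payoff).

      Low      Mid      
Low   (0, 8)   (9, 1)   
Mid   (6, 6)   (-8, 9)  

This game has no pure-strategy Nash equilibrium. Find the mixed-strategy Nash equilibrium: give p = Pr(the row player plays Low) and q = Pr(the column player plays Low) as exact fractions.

In a mixed NE each player is indifferent between their pure strategies, so the opponent's mix sets the indifference.
The column player indifferent between Low and Mid: p·8 + (1−p)·6 = p·1 + (1−p)·9 ⟹ 6 + 2p = 9 + (-8)p ⟹ p = 3/10.
The row player indifferent between Low and Mid: q·0 + (1−q)·9 = q·6 + (1−q)·(-8) ⟹ 9 + (-9)q = (-8) + 14q ⟹ q = 17/23.

p = 3/10, q = 17/23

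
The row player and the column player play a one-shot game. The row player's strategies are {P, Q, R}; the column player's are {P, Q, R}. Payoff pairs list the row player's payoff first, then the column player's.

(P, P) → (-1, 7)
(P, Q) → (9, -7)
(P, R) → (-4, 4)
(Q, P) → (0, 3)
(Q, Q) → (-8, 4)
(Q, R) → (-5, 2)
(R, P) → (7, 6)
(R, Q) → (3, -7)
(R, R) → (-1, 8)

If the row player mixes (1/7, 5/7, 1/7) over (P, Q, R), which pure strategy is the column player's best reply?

P

The column player's best reply maximizes expected payoff against the mix.
P: (1/7)·7 + (5/7)·3 + (1/7)·6 = 4
Q: (1/7)·(-7) + (5/7)·4 + (1/7)·(-7) = 6/7
R: (1/7)·4 + (5/7)·2 + (1/7)·8 = 22/7
Highest expected payoff is 4, from P.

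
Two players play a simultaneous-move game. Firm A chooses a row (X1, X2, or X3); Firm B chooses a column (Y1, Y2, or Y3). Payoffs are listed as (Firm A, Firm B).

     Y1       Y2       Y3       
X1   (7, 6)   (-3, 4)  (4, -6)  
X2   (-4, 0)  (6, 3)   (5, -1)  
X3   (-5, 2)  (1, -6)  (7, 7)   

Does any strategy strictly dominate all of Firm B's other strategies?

No strictly dominant strategy

A strategy is strictly dominant if it gives Firm B a strictly higher payoff than every other strategy, against every choice by the opponent.
Y1 is not dominant: against X2, Y2 gives 3 > 0.
Y2 is not dominant: against X1, Y1 gives 6 > 4.
Y3 is not dominant: against X1, Y1 gives 6 > -6.
No single strategy is best against every opponent action.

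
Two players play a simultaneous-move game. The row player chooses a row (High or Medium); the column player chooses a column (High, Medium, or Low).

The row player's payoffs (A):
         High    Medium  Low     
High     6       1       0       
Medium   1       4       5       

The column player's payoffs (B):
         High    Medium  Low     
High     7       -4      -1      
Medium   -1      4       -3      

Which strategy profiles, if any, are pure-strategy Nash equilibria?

(High, High) and (Medium, Medium)

Find each player's best response to every opponent strategy; NE are the intersections.
The row player's best responses — vs High: High (payoff 6); vs Medium: Medium (payoff 4); vs Low: Medium (payoff 5).
The column player's best responses — vs High: High (payoff 7); vs Medium: Medium (payoff 4).
Mutual best responses occur at (High, High) and (Medium, Medium); at each, neither player gains by switching.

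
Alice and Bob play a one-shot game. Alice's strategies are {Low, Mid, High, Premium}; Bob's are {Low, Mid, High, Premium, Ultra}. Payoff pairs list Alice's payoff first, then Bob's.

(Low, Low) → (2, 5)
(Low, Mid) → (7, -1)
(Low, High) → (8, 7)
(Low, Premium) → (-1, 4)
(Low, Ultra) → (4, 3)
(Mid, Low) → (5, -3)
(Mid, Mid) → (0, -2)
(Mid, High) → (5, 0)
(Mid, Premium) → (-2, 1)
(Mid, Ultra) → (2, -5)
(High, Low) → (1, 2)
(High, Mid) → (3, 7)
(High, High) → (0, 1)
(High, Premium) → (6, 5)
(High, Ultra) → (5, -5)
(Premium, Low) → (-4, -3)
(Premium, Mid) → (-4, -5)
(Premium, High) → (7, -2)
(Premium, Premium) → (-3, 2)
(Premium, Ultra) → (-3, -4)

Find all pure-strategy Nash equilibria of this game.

(Low, High)

Check mutual best responses: a cell is a NE iff neither player can gain by unilaterally deviating.
Alice's best responses — vs Low: Mid (payoff 5); vs Mid: Low (payoff 7); vs High: Low (payoff 8); vs Premium: High (payoff 6); vs Ultra: High (payoff 5).
Bob's best responses — vs Low: High (payoff 7); vs Mid: Premium (payoff 1); vs High: Mid (payoff 7); vs Premium: Premium (payoff 2).
The only mutual best response is (Low, High); neither player gains by switching there.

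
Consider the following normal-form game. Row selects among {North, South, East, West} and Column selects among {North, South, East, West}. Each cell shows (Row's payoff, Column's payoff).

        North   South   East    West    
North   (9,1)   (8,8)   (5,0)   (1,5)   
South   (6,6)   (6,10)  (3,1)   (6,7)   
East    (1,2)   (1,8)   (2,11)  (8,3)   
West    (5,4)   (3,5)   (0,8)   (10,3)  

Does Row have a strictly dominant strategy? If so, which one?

No strictly dominant strategy

A strategy is strictly dominant if it gives Row a strictly higher payoff than every other strategy, against every choice by the opponent.
North is not dominant: against West, South gives 6 > 1.
South is not dominant: against North, North gives 9 > 6.
East is not dominant: against North, North gives 9 > 1.
West is not dominant: against North, North gives 9 > 5.
No single strategy is best against every opponent action.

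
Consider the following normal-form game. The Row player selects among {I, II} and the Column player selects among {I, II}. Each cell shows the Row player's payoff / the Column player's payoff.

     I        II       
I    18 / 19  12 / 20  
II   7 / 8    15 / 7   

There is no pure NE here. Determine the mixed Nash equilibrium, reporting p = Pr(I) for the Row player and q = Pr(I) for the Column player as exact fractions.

p = 1/2, q = 3/14

Each player's mixing probability is pinned down by making the *other* player indifferent.
The Column player indifferent between I and II: p·19 + (1−p)·8 = p·20 + (1−p)·7 ⟹ 8 + 11p = 7 + 13p ⟹ p = 1/2.
The Row player indifferent between I and II: q·18 + (1−q)·12 = q·7 + (1−q)·15 ⟹ 12 + 6q = 15 + (-8)q ⟹ q = 3/14.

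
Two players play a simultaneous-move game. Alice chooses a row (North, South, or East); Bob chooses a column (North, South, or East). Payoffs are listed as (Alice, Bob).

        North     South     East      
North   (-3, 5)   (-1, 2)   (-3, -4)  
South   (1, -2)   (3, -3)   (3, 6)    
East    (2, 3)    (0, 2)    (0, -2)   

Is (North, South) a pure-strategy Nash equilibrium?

No

Holding Bob at South: Alice gets -1 from North but could get 3 by switching to South. Alice has a profitable deviation.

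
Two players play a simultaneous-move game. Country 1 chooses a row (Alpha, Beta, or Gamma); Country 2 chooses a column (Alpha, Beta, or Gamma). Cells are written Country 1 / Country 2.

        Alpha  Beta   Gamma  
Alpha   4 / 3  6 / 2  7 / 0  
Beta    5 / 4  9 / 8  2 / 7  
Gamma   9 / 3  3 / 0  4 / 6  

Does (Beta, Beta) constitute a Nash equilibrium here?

Yes

Holding Country 2 at Beta: Country 1 gets 9 from Beta, versus 6 from Alpha, 3 from Gamma. No profitable deviation for Country 1.
Holding Country 1 at Beta: Country 2 gets 8 from Beta, versus 4 from Alpha, 7 from Gamma. No profitable deviation for Country 2 either.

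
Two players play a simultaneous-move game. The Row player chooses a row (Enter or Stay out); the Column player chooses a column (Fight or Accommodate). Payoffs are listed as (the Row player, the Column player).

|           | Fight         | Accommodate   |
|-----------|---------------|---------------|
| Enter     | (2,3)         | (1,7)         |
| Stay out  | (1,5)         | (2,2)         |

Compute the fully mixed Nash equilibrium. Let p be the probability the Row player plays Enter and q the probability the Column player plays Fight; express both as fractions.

In a mixed NE each player is indifferent between their pure strategies, so the opponent's mix sets the indifference.
The Column player indifferent between Fight and Accommodate: p·3 + (1−p)·5 = p·7 + (1−p)·2 ⟹ 5 + (-2)p = 2 + 5p ⟹ p = 3/7.
The Row player indifferent between Enter and Stay out: q·2 + (1−q)·1 = q·1 + (1−q)·2 ⟹ 1 + 1q = 2 + (-1)q ⟹ q = 1/2.

p = 3/7, q = 1/2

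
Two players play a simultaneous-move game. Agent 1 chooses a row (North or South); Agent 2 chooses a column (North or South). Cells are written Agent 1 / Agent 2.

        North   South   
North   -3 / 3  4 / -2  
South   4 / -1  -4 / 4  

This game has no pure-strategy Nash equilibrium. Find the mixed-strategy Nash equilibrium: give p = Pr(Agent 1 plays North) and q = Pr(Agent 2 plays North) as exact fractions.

p = 1/2, q = 8/15

In a mixed NE each player is indifferent between their pure strategies, so the opponent's mix sets the indifference.
Agent 2 indifferent between North and South: p·3 + (1−p)·(-1) = p·(-2) + (1−p)·4 ⟹ (-1) + 4p = 4 + (-6)p ⟹ p = 1/2.
Agent 1 indifferent between North and South: q·(-3) + (1−q)·4 = q·4 + (1−q)·(-4) ⟹ 4 + (-7)q = (-4) + 8q ⟹ q = 8/15.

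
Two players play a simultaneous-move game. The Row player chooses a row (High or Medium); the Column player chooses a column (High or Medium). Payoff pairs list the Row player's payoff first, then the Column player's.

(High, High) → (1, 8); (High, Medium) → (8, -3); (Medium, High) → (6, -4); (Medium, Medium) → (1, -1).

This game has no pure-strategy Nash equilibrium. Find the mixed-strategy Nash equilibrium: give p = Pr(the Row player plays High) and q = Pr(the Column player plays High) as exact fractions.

Each player's mixing probability is pinned down by making the *other* player indifferent.
The Column player indifferent between High and Medium: p·8 + (1−p)·(-4) = p·(-3) + (1−p)·(-1) ⟹ (-4) + 12p = (-1) + (-2)p ⟹ p = 3/14.
The Row player indifferent between High and Medium: q·1 + (1−q)·8 = q·6 + (1−q)·1 ⟹ 8 + (-7)q = 1 + 5q ⟹ q = 7/12.

p = 3/14, q = 7/12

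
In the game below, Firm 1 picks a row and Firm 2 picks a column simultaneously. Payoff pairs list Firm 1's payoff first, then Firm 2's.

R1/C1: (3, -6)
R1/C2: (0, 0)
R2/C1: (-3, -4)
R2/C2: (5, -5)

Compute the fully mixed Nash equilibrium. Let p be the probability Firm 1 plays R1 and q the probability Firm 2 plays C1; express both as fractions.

Each player's mixing probability is pinned down by making the *other* player indifferent.
Firm 2 indifferent between C1 and C2: p·(-6) + (1−p)·(-4) = p·0 + (1−p)·(-5) ⟹ (-4) + (-2)p = (-5) + 5p ⟹ p = 1/7.
Firm 1 indifferent between R1 and R2: q·3 + (1−q)·0 = q·(-3) + (1−q)·5 ⟹ 0 + 3q = 5 + (-8)q ⟹ q = 5/11.

p = 1/7, q = 5/11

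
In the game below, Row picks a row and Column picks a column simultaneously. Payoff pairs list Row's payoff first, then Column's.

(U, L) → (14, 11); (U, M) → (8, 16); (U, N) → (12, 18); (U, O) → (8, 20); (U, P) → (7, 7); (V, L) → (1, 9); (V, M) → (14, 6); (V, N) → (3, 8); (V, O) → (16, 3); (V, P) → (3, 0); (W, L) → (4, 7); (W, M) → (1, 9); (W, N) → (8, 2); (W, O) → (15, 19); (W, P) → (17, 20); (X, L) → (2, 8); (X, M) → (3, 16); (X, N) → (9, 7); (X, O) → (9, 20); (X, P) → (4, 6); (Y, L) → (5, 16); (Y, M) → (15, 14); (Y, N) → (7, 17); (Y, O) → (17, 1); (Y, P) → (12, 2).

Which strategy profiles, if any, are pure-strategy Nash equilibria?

(W, P)

Check mutual best responses: a cell is a NE iff neither player can gain by unilaterally deviating.
Row's best responses — vs L: U (payoff 14); vs M: Y (payoff 15); vs N: U (payoff 12); vs O: Y (payoff 17); vs P: W (payoff 17).
Column's best responses — vs U: O (payoff 20); vs V: L (payoff 9); vs W: P (payoff 20); vs X: O (payoff 20); vs Y: N (payoff 17).
The only mutual best response is (W, P); neither player gains by switching there.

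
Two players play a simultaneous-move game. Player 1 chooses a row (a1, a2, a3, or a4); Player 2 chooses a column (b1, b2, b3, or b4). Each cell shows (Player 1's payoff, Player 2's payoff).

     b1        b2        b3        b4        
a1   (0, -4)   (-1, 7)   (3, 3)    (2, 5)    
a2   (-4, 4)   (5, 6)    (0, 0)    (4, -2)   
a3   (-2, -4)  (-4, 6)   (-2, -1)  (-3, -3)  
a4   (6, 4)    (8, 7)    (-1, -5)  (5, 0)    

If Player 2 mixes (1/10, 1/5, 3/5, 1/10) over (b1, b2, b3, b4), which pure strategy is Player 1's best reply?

a4

Player 1's best reply maximizes expected payoff against the mix.
a1: (1/10)·0 + (1/5)·(-1) + (3/5)·3 + (1/10)·2 = 9/5
a2: (1/10)·(-4) + (1/5)·5 + (3/5)·0 + (1/10)·4 = 1
a3: (1/10)·(-2) + (1/5)·(-4) + (3/5)·(-2) + (1/10)·(-3) = -5/2
a4: (1/10)·6 + (1/5)·8 + (3/5)·(-1) + (1/10)·5 = 21/10
Highest expected payoff is 21/10, from a4.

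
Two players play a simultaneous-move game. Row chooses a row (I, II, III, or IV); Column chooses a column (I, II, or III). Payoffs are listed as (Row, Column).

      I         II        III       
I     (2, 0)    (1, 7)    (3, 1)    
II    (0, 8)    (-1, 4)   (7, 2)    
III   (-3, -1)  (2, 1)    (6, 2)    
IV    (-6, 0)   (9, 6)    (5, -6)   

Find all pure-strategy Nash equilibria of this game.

Find each player's best response to every opponent strategy; NE are the intersections.
Row's best responses — vs I: I (payoff 2); vs II: IV (payoff 9); vs III: II (payoff 7).
Column's best responses — vs I: II (payoff 7); vs II: I (payoff 8); vs III: III (payoff 2); vs IV: II (payoff 6).
The only mutual best response is (IV, II); neither player gains by switching there.

(IV, II)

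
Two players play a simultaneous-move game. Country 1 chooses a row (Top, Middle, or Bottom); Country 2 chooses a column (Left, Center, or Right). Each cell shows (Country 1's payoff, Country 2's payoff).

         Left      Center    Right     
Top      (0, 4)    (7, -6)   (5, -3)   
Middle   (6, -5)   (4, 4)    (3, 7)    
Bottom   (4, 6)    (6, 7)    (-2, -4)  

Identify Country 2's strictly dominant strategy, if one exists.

Check whether one of Country 2's strategies beats all alternatives regardless of what the opponent does.
Left is not dominant: against Middle, Center gives 4 > -5.
Center is not dominant: against Top, Left gives 4 > -6.
Right is not dominant: against Top, Left gives 4 > -3.
No single strategy is best against every opponent action.

No strictly dominant strategy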